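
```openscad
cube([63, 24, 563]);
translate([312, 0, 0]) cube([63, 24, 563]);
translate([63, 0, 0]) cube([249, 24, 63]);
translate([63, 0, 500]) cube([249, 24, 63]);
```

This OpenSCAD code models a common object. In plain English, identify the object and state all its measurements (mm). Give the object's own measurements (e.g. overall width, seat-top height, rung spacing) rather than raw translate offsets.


A rectangular picture frame lying in the x–z plane (depth along y). The opening is 249 mm wide (x) by 437 mm tall (z), surrounded by a border 63 mm wide on all four sides. The frame is 24 mm deep and is made of two full-height vertical stiles with two horizontal rails fitted between them.


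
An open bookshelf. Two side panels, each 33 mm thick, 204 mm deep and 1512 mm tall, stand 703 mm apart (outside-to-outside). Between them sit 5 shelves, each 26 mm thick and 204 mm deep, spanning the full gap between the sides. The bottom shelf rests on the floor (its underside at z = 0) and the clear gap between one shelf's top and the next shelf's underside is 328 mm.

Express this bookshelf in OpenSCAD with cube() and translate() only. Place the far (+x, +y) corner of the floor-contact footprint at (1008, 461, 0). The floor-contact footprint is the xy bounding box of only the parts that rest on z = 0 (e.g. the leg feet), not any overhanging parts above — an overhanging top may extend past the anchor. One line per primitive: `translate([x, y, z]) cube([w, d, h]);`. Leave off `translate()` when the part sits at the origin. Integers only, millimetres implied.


translate([305, 257, 0]) cube([33, 204, 1512]);
translate([975, 257, 0]) cube([33, 204, 1512]);
translate([338, 257, 0]) cube([637, 204, 26]);
translate([338, 257, 354]) cube([637, 204, 26]);
translate([338, 257, 708]) cube([637, 204, 26]);
translate([338, 257, 1062]) cube([637, 204, 26]);
translate([338, 257, 1416]) cube([637, 204, 26]);


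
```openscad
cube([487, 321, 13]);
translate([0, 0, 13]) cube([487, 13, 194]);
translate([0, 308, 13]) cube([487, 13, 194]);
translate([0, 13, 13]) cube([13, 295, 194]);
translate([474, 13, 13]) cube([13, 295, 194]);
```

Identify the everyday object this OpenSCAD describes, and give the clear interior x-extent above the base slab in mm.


An open box. The internal width is 461 mm.

A 487×321 base slab with four walls standing on it — an open box. The base is 487 mm wide and the walls are 13 mm thick, so the internal width is 487 − 2 × 13 = 461 mm.


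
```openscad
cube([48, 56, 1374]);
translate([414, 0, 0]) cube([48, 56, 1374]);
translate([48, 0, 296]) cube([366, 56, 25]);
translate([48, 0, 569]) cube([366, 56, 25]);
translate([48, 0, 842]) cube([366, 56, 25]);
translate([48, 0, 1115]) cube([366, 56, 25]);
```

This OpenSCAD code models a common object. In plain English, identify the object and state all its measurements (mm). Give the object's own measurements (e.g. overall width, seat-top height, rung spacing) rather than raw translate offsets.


A straight ladder. Two 48×56 mm vertical rails, 1374 mm tall, stand 462 mm apart (outside-to-outside) with their front faces coplanar on the −y side. 4 rungs, each 56 mm deep and 25 mm tall, span between the inner faces of the rails, front faces flush with the rails. The lowest rung's underside is at z = 296 mm and rungs are spaced 273 mm apart (underside to underside).


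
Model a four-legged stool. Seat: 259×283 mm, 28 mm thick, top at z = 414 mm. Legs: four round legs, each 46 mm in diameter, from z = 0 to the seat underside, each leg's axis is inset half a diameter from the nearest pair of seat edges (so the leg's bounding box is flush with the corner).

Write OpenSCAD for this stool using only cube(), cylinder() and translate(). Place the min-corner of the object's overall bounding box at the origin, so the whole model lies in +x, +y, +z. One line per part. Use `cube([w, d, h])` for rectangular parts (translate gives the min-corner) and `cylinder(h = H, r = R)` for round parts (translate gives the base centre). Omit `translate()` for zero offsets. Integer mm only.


translate([0, 0, 386]) cube([259, 283, 28]);
translate([23, 23, 0]) cylinder(h = 386, r = 23);
translate([236, 23, 0]) cylinder(h = 386, r = 23);
translate([23, 260, 0]) cylinder(h = 386, r = 23);
translate([236, 260, 0]) cylinder(h = 386, r = 23);


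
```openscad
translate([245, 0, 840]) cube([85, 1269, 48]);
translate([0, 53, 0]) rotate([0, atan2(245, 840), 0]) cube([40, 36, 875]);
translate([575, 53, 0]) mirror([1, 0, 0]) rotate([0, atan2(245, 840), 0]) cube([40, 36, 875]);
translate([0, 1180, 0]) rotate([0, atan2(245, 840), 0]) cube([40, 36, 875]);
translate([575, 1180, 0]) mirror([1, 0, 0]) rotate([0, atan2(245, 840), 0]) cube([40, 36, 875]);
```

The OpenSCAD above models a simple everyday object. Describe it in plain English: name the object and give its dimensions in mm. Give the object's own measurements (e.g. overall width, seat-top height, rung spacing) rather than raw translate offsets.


A sawhorse. A 85×1269×48 mm beam (x, y, z) sits on two A-frame leg pairs. Each pair is two raked legs of 40×36 mm section (36 mm along y) splaying symmetrically in x. Each leg rises 840 mm vertically over 245 mm of horizontal reach and is 875 mm long along its own axis. Every leg's outer bottom edge rests on the floor and its outer top edge meets a bottom edge of the beam — the left legs (tilting toward +x) meet the beam's −x bottom edge, the right legs (their mirror images, tilting toward −x) meet its +x bottom edge — so the leg tops tuck under the beam, the beam's underside is 840 mm above the floor, and the feet are 575 mm apart outside-to-outside with the beam centred between them. The two leg pairs are set in 53 mm from either end of the beam.


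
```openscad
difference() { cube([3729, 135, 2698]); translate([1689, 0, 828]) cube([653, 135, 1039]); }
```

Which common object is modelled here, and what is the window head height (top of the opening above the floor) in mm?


A wall with a window opening. The window head height is 1867 mm.

A wall with a rectangular opening subtracted — a window. Sill at z = 828, opening 1039 mm tall, so the head is at 828 + 1039 = 1867 mm.


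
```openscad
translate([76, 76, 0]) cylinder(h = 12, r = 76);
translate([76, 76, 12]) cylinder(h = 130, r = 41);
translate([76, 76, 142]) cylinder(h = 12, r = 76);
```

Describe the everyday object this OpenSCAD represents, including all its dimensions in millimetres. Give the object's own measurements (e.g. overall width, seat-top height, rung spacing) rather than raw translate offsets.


A spool: two coaxial disc flanges of radius 76 mm and thickness 12 mm, joined by a core cylinder of radius 41 mm and height 130 mm. The lower flange rests on z = 0 and the three cylinders share a vertical axis.


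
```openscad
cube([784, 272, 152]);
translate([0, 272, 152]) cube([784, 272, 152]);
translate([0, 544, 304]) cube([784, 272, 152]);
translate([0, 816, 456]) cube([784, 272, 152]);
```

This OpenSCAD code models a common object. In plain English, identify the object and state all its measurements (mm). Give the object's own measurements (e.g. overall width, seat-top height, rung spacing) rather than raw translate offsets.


A straight staircase of 4 solid steps. Each step is 784 mm wide (x), 272 mm deep (y, the going) and 152 mm tall (the rise). The first step rests on the floor; each subsequent step sits one going further in +y and one rise higher in +z, directly behind and above the previous step with no overlap.


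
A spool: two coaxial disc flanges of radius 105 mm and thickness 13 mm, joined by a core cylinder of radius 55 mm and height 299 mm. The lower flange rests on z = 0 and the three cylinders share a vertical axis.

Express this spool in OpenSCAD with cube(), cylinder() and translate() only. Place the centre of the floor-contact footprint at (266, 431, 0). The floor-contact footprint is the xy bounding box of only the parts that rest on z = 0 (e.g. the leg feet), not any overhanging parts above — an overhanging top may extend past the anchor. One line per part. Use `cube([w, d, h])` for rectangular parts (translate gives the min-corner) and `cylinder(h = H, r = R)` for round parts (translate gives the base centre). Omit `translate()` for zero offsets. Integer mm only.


translate([266, 431, 0]) cylinder(h = 13, r = 105);
translate([266, 431, 13]) cylinder(h = 299, r = 55);
translate([266, 431, 312]) cylinder(h = 13, r = 105);


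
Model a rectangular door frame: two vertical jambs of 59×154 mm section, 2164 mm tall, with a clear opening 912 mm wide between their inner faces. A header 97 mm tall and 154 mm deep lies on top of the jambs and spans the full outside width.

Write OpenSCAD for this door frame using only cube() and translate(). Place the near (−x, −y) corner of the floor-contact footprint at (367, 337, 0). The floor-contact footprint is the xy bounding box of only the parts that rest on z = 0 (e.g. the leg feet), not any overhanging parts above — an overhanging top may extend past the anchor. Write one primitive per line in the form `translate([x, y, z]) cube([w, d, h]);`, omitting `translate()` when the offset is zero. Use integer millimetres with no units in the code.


translate([367, 337, 0]) cube([59, 154, 2164]);
translate([1338, 337, 0]) cube([59, 154, 2164]);
translate([367, 337, 2164]) cube([1030, 154, 97]);


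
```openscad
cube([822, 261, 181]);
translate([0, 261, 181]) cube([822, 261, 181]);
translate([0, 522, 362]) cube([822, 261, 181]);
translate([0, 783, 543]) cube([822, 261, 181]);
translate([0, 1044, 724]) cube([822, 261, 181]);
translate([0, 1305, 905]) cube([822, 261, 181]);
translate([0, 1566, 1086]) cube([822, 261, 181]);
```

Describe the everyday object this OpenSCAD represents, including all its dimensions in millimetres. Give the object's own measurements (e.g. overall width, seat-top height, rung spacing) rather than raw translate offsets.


A straight staircase of 7 solid steps. Each step is 822 mm wide (x), 261 mm deep (y, the going) and 181 mm tall (the rise). The first step rests on the floor; each subsequent step sits one going further in +y and one rise higher in +z, directly behind and above the previous step with no overlap.


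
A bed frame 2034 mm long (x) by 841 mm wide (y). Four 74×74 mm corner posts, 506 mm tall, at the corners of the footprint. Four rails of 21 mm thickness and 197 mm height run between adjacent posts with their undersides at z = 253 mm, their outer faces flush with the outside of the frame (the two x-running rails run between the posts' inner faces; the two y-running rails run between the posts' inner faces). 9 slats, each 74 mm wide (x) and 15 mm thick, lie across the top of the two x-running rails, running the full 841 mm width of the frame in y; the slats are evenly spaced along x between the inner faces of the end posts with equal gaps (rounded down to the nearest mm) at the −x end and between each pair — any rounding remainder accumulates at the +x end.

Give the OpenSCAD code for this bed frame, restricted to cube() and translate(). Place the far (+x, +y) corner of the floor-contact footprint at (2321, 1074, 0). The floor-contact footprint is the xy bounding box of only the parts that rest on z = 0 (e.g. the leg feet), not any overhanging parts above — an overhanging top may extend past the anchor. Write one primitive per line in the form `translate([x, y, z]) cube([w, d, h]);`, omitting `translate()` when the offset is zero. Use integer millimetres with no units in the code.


// slat z = rail_z + rail_h = 253 + 197 = 450
// slat gap = ⌊(1886 − 9·74) / 10⌋ = 122
translate([287, 233, 0]) cube([74, 74, 506]);
translate([287, 1000, 0]) cube([74, 74, 506]);
translate([2247, 233, 0]) cube([74, 74, 506]);
translate([2247, 1000, 0]) cube([74, 74, 506]);
translate([361, 233, 253]) cube([1886, 21, 197]);
translate([361, 1053, 253]) cube([1886, 21, 197]);
translate([287, 307, 253]) cube([21, 693, 197]);
translate([2300, 307, 253]) cube([21, 693, 197]);
translate([483, 233, 450]) cube([74, 841, 15]);
translate([679, 233, 450]) cube([74, 841, 15]);
translate([875, 233, 450]) cube([74, 841, 15]);
translate([1071, 233, 450]) cube([74, 841, 15]);
translate([1267, 233, 450]) cube([74, 841, 15]);
translate([1463, 233, 450]) cube([74, 841, 15]);
translate([1659, 233, 450]) cube([74, 841, 15]);
translate([1855, 233, 450]) cube([74, 841, 15]);
translate([2051, 233, 450]) cube([74, 841, 15]);


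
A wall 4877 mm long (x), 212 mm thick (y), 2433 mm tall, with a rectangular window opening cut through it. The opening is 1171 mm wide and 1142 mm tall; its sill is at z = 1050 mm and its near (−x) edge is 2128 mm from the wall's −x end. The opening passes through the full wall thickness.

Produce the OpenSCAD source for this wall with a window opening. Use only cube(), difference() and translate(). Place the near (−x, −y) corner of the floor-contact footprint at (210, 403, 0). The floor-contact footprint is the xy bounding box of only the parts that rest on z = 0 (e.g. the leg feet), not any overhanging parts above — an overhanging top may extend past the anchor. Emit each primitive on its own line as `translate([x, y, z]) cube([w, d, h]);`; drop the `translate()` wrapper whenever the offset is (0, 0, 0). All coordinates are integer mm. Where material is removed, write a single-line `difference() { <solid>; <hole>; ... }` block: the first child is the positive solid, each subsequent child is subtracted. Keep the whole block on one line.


difference() { translate([210, 403, 0]) cube([4877, 212, 2433]); translate([2338, 403, 1050]) cube([1171, 212, 1142]); }


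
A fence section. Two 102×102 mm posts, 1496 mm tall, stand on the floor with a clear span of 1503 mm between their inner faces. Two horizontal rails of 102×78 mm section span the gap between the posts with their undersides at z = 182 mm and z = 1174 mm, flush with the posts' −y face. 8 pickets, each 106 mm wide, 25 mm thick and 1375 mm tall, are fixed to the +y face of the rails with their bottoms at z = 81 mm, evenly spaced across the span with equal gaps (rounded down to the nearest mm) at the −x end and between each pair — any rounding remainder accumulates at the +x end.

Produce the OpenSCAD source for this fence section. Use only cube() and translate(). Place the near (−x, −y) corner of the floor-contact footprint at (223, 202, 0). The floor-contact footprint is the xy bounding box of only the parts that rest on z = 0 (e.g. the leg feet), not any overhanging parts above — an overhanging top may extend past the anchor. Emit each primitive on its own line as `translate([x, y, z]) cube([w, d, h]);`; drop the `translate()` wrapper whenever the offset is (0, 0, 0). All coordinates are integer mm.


translate([223, 202, 0]) cube([102, 102, 1496]);
translate([1828, 202, 0]) cube([102, 102, 1496]);
translate([325, 202, 182]) cube([1503, 102, 78]);
translate([325, 202, 1174]) cube([1503, 102, 78]);
translate([397, 304, 81]) cube([106, 25, 1375]);
translate([575, 304, 81]) cube([106, 25, 1375]);
translate([753, 304, 81]) cube([106, 25, 1375]);
translate([931, 304, 81]) cube([106, 25, 1375]);
translate([1109, 304, 81]) cube([106, 25, 1375]);
translate([1287, 304, 81]) cube([106, 25, 1375]);
translate([1465, 304, 81]) cube([106, 25, 1375]);
translate([1643, 304, 81]) cube([106, 25, 1375]);


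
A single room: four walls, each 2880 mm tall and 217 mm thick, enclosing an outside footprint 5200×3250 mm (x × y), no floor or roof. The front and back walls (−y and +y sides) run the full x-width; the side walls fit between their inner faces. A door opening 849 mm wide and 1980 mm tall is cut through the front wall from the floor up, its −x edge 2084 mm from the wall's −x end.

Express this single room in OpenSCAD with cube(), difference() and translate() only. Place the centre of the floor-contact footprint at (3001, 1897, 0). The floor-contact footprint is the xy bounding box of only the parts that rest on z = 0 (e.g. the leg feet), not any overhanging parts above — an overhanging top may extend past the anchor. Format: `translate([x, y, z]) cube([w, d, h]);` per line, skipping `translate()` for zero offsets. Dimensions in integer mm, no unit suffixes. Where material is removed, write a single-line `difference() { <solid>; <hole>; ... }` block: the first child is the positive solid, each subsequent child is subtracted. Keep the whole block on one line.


difference() { translate([401, 272, 0]) cube([5200, 217, 2880]); translate([2485, 272, 0]) cube([849, 217, 1980]); }
translate([401, 3305, 0]) cube([5200, 217, 2880]);
translate([401, 489, 0]) cube([217, 2816, 2880]);
translate([5384, 489, 0]) cube([217, 2816, 2880]);


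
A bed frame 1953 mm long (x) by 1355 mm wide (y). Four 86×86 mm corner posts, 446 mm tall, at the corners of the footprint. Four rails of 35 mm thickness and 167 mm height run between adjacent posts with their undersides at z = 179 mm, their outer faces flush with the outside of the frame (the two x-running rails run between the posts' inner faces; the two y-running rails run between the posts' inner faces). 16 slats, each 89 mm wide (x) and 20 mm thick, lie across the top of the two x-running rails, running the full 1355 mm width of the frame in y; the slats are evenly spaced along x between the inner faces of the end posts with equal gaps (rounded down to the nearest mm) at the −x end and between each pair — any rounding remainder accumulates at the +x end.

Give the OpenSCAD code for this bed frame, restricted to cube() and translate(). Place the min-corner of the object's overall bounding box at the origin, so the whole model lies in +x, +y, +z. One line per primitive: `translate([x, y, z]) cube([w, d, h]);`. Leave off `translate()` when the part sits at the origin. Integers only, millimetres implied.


// slat z = rail_z + rail_h = 179 + 167 = 346
// slat gap = ⌊(1781 − 16·89) / 17⌋ = 21
cube([86, 86, 446]);
translate([0, 1269, 0]) cube([86, 86, 446]);
translate([1867, 0, 0]) cube([86, 86, 446]);
translate([1867, 1269, 0]) cube([86, 86, 446]);
translate([86, 0, 179]) cube([1781, 35, 167]);
translate([86, 1320, 179]) cube([1781, 35, 167]);
translate([0, 86, 179]) cube([35, 1183, 167]);
translate([1918, 86, 179]) cube([35, 1183, 167]);
translate([107, 0, 346]) cube([89, 1355, 20]);
translate([217, 0, 346]) cube([89, 1355, 20]);
translate([327, 0, 346]) cube([89, 1355, 20]);
translate([437, 0, 346]) cube([89, 1355, 20]);
translate([547, 0, 346]) cube([89, 1355, 20]);
translate([657, 0, 346]) cube([89, 1355, 20]);
translate([767, 0, 346]) cube([89, 1355, 20]);
translate([877, 0, 346]) cube([89, 1355, 20]);
translate([987, 0, 346]) cube([89, 1355, 20]);
translate([1097, 0, 346]) cube([89, 1355, 20]);
translate([1207, 0, 346]) cube([89, 1355, 20]);
translate([1317, 0, 346]) cube([89, 1355, 20]);
translate([1427, 0, 346]) cube([89, 1355, 20]);
translate([1537, 0, 346]) cube([89, 1355, 20]);
translate([1647, 0, 346]) cube([89, 1355, 20]);
translate([1757, 0, 346]) cube([89, 1355, 20]);


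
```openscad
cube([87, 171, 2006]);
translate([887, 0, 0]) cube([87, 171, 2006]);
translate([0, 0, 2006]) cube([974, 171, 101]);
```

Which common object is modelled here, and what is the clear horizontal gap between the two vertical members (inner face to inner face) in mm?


A door frame. The clear opening width is 800 mm.

Two 2006 mm tall posts with a header on top — a door frame. The left jamb is 87 mm wide at x = 0; the right jamb starts at x = 887. The clear opening is 887 − 87 = 800 mm.


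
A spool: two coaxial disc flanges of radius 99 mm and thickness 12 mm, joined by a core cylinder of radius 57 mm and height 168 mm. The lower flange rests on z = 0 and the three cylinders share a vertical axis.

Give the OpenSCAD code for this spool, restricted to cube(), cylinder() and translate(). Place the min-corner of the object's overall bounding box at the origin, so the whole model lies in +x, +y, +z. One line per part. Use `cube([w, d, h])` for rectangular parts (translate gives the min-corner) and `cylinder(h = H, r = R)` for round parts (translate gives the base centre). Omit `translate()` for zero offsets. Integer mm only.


translate([99, 99, 0]) cylinder(h = 12, r = 99);
translate([99, 99, 12]) cylinder(h = 168, r = 57);
translate([99, 99, 180]) cylinder(h = 12, r = 99);


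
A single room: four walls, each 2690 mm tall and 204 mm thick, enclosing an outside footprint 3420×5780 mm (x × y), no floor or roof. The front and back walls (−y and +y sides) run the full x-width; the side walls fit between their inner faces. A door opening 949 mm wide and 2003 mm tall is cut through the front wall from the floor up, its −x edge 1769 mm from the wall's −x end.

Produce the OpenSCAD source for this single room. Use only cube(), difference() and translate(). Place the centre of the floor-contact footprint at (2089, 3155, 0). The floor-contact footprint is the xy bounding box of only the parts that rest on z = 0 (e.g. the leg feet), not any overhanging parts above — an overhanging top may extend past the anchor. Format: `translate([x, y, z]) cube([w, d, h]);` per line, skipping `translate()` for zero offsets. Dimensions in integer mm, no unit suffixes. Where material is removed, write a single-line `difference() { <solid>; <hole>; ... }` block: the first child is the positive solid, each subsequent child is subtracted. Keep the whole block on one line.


difference() { translate([379, 265, 0]) cube([3420, 204, 2690]); translate([2148, 265, 0]) cube([949, 204, 2003]); }
translate([379, 5841, 0]) cube([3420, 204, 2690]);
translate([379, 469, 0]) cube([204, 5372, 2690]);
translate([3595, 469, 0]) cube([204, 5372, 2690]);


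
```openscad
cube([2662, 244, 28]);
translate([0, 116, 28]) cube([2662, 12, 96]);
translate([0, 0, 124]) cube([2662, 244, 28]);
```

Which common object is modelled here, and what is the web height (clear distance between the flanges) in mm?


An I-beam. The web height is 96 mm.

Two wide flanges with a thin centred web — an I-beam. Overall 152 mm minus two 28 mm flanges gives a web of 152 − 2·28 = 96 mm.


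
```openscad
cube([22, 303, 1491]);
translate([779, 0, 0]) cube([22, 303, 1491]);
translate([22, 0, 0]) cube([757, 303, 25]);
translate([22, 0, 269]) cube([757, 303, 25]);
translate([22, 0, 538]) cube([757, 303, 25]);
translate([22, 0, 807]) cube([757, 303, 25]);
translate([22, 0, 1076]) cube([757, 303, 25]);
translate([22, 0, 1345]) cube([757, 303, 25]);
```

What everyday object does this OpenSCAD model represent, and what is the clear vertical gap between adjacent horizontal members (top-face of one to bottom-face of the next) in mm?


A bookshelf. The clear shelf gap is 244 mm.

Two tall side panels with 6 horizontal boards between them — a bookshelf. The first two shelf undersides are at z = 0 and z = 269; with shelf thickness 25, the clear gap is 269 − 0 − 25 = 244 mm.


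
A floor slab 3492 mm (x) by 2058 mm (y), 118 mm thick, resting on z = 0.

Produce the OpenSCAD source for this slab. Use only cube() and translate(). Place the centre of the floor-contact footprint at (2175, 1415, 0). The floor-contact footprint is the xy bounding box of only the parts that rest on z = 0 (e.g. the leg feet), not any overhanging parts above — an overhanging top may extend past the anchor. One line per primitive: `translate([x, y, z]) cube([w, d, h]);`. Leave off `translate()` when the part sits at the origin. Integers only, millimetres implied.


translate([429, 386, 0]) cube([3492, 2058, 118]);


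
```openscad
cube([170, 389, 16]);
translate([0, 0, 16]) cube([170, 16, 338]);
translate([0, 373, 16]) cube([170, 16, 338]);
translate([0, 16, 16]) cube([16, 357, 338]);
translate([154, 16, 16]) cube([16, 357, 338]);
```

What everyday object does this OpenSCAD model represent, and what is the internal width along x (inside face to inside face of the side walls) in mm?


An open box. The internal width is 138 mm.

A 170×389 base slab with four walls standing on it — an open box. The base is 170 mm wide and the walls are 16 mm thick, so the internal width is 170 − 2 × 16 = 138 mm.


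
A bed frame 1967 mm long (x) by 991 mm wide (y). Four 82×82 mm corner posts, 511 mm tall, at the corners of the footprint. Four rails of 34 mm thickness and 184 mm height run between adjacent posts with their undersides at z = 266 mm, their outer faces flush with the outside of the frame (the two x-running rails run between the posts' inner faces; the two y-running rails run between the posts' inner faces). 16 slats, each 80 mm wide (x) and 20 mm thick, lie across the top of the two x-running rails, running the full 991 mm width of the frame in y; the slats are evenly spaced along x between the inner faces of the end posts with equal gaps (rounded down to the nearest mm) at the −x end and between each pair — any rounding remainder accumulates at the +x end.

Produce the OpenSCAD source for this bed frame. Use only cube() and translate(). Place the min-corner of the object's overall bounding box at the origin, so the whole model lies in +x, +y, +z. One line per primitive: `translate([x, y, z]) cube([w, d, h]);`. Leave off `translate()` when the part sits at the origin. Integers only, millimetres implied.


// slat z = rail_z + rail_h = 266 + 184 = 450
// slat gap = ⌊(1803 − 16·80) / 17⌋ = 30
cube([82, 82, 511]);
translate([0, 909, 0]) cube([82, 82, 511]);
translate([1885, 0, 0]) cube([82, 82, 511]);
translate([1885, 909, 0]) cube([82, 82, 511]);
translate([82, 0, 266]) cube([1803, 34, 184]);
translate([82, 957, 266]) cube([1803, 34, 184]);
translate([0, 82, 266]) cube([34, 827, 184]);
translate([1933, 82, 266]) cube([34, 827, 184]);
translate([112, 0, 450]) cube([80, 991, 20]);
translate([222, 0, 450]) cube([80, 991, 20]);
translate([332, 0, 450]) cube([80, 991, 20]);
translate([442, 0, 450]) cube([80, 991, 20]);
translate([552, 0, 450]) cube([80, 991, 20]);
translate([662, 0, 450]) cube([80, 991, 20]);
translate([772, 0, 450]) cube([80, 991, 20]);
translate([882, 0, 450]) cube([80, 991, 20]);
translate([992, 0, 450]) cube([80, 991, 20]);
translate([1102, 0, 450]) cube([80, 991, 20]);
translate([1212, 0, 450]) cube([80, 991, 20]);
translate([1322, 0, 450]) cube([80, 991, 20]);
translate([1432, 0, 450]) cube([80, 991, 20]);
translate([1542, 0, 450]) cube([80, 991, 20]);
translate([1652, 0, 450]) cube([80, 991, 20]);
translate([1762, 0, 450]) cube([80, 991, 20]);


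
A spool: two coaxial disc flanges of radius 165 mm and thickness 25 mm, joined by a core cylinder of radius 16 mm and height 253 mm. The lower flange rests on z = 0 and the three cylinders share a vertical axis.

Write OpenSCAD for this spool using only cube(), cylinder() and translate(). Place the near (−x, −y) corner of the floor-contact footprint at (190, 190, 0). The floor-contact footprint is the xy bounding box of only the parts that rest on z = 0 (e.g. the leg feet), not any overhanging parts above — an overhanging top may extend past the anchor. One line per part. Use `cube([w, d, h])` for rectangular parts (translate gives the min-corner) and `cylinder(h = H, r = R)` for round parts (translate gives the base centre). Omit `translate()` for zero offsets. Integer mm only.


translate([355, 355, 0]) cylinder(h = 25, r = 165);
translate([355, 355, 25]) cylinder(h = 253, r = 16);
translate([355, 355, 278]) cylinder(h = 25, r = 165);


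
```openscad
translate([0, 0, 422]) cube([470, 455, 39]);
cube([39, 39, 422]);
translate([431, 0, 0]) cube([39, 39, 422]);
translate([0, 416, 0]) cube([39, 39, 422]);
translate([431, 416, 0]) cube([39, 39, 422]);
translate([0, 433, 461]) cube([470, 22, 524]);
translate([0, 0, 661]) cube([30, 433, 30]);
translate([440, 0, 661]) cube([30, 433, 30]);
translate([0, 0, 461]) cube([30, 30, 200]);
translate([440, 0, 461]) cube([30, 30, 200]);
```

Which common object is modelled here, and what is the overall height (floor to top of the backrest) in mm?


A chair. The overall height is 985 mm.

A slab on four corner posts with a tall panel at the back — a chair. The seat slab sits at z = 422 with thickness 39, and the 524 mm backrest starts at the seat top, so the overall height is 422 + 39 + 524 = 985 mm.


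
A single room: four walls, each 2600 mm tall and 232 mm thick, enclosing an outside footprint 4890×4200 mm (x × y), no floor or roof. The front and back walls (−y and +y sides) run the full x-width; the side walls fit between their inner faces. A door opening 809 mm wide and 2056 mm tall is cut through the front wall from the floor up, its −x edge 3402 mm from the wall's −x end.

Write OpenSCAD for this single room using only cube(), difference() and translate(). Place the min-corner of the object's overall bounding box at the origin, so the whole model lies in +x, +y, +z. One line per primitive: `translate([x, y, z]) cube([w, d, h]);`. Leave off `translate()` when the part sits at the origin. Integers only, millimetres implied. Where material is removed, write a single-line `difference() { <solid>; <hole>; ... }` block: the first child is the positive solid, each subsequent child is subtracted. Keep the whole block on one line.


difference() { cube([4890, 232, 2600]); translate([3402, 0, 0]) cube([809, 232, 2056]); }
translate([0, 3968, 0]) cube([4890, 232, 2600]);
translate([0, 232, 0]) cube([232, 3736, 2600]);
translate([4658, 232, 0]) cube([232, 3736, 2600]);


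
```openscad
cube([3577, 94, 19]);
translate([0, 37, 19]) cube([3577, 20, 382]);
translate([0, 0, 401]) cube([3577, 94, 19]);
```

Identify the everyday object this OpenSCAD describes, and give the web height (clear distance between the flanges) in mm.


An I-beam. The web height is 382 mm.

Two wide flanges with a thin centred web — an I-beam. Overall 420 mm minus two 19 mm flanges gives a web of 420 − 2·19 = 382 mm.


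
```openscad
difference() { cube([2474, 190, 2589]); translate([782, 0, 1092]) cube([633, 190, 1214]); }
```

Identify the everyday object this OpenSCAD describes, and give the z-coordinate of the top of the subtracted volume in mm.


A wall with a window opening. The window head height is 2306 mm.

A wall with a rectangular opening subtracted — a window. Sill at z = 1092, opening 1214 mm tall, so the head is at 1092 + 1214 = 2306 mm.


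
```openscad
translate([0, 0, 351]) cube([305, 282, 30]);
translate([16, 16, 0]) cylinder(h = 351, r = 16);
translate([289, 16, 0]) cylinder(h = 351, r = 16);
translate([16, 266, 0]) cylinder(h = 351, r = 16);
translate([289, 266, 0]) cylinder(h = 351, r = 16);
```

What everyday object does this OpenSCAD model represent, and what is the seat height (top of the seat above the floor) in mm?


A stool. The seat height is 381 mm.

A 305×282×30 slab at z = 351 on four corner cylinders — a stool. The seat top is 351 + 30 = 381 mm.


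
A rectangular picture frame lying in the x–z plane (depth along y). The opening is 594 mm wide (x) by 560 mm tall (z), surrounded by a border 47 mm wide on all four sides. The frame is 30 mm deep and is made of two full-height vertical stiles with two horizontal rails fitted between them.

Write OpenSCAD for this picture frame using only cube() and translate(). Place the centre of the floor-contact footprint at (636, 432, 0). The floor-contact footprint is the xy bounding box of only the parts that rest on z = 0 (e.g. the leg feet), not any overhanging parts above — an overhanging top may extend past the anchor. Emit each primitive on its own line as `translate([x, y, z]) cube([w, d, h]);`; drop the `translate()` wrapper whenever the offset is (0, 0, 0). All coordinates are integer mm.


translate([292, 417, 0]) cube([47, 30, 654]);
translate([933, 417, 0]) cube([47, 30, 654]);
translate([339, 417, 0]) cube([594, 30, 47]);
translate([339, 417, 607]) cube([594, 30, 47]);


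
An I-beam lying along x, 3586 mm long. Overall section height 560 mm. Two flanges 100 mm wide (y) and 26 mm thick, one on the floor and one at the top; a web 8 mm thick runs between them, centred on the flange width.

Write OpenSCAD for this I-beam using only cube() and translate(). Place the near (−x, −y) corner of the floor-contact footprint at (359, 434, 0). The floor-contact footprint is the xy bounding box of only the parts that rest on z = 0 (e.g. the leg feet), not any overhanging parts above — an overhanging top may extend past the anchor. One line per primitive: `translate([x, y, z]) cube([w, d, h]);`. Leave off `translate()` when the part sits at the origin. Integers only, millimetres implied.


translate([359, 434, 0]) cube([3586, 100, 26]);
translate([359, 480, 26]) cube([3586, 8, 508]);
translate([359, 434, 534]) cube([3586, 100, 26]);


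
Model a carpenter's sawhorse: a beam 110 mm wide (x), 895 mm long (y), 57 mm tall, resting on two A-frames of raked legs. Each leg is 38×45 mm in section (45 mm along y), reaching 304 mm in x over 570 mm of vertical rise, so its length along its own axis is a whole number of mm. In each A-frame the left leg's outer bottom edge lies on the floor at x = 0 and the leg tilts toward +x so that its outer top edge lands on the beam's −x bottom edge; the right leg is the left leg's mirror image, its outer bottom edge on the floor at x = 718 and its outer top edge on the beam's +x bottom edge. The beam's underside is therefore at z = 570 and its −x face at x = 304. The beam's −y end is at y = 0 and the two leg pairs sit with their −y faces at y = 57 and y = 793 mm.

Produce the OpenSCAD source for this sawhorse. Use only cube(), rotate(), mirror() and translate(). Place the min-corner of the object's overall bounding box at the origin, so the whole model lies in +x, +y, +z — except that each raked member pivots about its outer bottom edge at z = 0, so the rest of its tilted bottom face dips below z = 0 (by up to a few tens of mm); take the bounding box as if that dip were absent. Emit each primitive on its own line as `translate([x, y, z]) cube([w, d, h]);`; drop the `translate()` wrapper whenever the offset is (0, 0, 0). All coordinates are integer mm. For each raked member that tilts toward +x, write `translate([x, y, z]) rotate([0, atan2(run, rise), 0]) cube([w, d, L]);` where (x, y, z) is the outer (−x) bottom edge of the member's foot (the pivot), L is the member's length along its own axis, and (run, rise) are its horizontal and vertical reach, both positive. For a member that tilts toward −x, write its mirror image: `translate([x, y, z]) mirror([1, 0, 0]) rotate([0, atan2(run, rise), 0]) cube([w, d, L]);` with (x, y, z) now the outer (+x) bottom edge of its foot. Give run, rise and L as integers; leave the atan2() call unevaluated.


translate([304, 0, 570]) cube([110, 895, 57]);
translate([0, 57, 0]) rotate([0, atan2(304, 570), 0]) cube([38, 45, 646]);
translate([718, 57, 0]) mirror([1, 0, 0]) rotate([0, atan2(304, 570), 0]) cube([38, 45, 646]);
translate([0, 793, 0]) rotate([0, atan2(304, 570), 0]) cube([38, 45, 646]);
translate([718, 793, 0]) mirror([1, 0, 0]) rotate([0, atan2(304, 570), 0]) cube([38, 45, 646]);


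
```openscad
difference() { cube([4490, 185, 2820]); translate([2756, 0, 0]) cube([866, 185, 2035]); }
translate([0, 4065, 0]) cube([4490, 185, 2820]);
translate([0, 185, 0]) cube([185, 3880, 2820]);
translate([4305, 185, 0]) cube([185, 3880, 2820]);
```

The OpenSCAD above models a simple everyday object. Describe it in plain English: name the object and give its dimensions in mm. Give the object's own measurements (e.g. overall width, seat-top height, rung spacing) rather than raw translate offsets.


A single room: four walls, each 2820 mm tall and 185 mm thick, enclosing an outside footprint 4490×4250 mm (x × y), no floor or roof. The front and back walls (−y and +y sides) run the full x-width; the side walls fit between their inner faces. A door opening 866 mm wide and 2035 mm tall is cut through the front wall from the floor up, its −x edge 2756 mm from the wall's −x end.


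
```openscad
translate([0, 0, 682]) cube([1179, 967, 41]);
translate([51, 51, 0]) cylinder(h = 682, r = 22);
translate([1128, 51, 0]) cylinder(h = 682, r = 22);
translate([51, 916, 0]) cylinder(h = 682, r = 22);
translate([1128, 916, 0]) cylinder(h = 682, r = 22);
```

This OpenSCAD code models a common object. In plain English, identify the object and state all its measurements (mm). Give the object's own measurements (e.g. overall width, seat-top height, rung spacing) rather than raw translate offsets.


A table: top 1179 mm (x) × 967 mm (y), 41 mm thick, upper face at z = 723 mm, on four round legs of 44 mm diameter, each leg's bounding box inset 29 mm from the nearest pair of top edges from z = 0 to the bottom of the top.


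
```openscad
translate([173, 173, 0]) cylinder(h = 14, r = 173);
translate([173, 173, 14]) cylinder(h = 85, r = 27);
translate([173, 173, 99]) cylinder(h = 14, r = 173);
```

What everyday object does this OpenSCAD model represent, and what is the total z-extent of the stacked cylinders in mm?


A spool. The overall height is 113 mm.

Three coaxial cylinders, large–small–large — a spool. Two 14 mm flanges and a 85 mm core give 14 + 85 + 14 = 113 mm.


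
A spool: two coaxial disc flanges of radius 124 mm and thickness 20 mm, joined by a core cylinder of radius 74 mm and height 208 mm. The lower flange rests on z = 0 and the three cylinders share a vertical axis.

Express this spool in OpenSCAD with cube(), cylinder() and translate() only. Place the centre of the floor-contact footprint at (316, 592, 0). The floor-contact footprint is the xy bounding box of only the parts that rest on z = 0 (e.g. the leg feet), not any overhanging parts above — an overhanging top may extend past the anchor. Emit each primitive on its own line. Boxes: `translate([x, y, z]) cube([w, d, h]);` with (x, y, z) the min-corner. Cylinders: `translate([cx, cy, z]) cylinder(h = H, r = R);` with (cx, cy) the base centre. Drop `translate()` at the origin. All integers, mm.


translate([316, 592, 0]) cylinder(h = 20, r = 124);
translate([316, 592, 20]) cylinder(h = 208, r = 74);
translate([316, 592, 228]) cylinder(h = 20, r = 124);


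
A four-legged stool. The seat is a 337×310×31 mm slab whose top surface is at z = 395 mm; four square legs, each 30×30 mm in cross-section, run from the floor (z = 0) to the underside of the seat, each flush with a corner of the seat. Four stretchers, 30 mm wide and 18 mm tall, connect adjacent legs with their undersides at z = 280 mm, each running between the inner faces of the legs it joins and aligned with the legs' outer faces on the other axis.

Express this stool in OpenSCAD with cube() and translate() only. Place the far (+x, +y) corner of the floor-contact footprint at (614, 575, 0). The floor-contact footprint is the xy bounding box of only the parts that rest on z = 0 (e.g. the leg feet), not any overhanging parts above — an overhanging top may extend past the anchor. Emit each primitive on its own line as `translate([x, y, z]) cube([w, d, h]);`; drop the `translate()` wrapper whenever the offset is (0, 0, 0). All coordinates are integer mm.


translate([277, 265, 364]) cube([337, 310, 31]);
translate([277, 265, 0]) cube([30, 30, 364]);
translate([584, 265, 0]) cube([30, 30, 364]);
translate([277, 545, 0]) cube([30, 30, 364]);
translate([584, 545, 0]) cube([30, 30, 364]);
translate([307, 265, 280]) cube([277, 30, 18]);
translate([307, 545, 280]) cube([277, 30, 18]);
translate([277, 295, 280]) cube([30, 250, 18]);
translate([584, 295, 280]) cube([30, 250, 18]);


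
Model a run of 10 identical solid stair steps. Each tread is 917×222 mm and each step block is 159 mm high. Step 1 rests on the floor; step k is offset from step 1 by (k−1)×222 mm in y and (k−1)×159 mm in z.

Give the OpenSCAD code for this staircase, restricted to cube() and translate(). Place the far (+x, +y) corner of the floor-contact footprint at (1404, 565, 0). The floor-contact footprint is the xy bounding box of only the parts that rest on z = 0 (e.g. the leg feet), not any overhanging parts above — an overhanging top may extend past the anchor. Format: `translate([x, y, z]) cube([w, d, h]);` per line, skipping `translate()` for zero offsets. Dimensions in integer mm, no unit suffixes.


translate([487, 343, 0]) cube([917, 222, 159]);
translate([487, 565, 159]) cube([917, 222, 159]);
translate([487, 787, 318]) cube([917, 222, 159]);
translate([487, 1009, 477]) cube([917, 222, 159]);
translate([487, 1231, 636]) cube([917, 222, 159]);
translate([487, 1453, 795]) cube([917, 222, 159]);
translate([487, 1675, 954]) cube([917, 222, 159]);
translate([487, 1897, 1113]) cube([917, 222, 159]);
translate([487, 2119, 1272]) cube([917, 222, 159]);
translate([487, 2341, 1431]) cube([917, 222, 159]);
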